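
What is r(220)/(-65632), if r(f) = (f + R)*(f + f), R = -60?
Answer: -2200/2051 ≈ -1.0726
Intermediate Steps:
r(f) = 2*f*(-60 + f) (r(f) = (f - 60)*(f + f) = (-60 + f)*(2*f) = 2*f*(-60 + f))
r(220)/(-65632) = (2*220*(-60 + 220))/(-65632) = (2*220*160)*(-1/65632) = 70400*(-1/65632) = -2200/2051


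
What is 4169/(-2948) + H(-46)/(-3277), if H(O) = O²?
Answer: -1809071/878236 ≈ -2.0599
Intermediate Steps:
4169/(-2948) + H(-46)/(-3277) = 4169/(-2948) + (-46)²/(-3277) = 4169*(-1/2948) + 2116*(-1/3277) = -379/268 - 2116/3277 = -1809071/878236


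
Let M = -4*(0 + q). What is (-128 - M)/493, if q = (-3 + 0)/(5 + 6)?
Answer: -1420/5423 ≈ -0.26185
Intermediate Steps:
q = -3/11 ≈ -0.27273
M = 12/11 (M = -4*(0 - 3/11) = -4*(-3/11) = 12/11 ≈ 1.0909)
(-128 - M)/493 = (-128 - 1*12/11)/493 = (-128 - 12/11)*(1/493) = -1420/11*1/493 = -1420/5423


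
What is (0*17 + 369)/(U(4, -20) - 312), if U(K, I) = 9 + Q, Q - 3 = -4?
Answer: -369/304 ≈ -1.2138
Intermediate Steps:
Q = -1 (Q = 3 - 4 = -1)
U(K, I) = 8 (U(K, I) = 9 - 1 = 8)
(0*17 + 369)/(U(4, -20) - 312) = (0*17 + 369)/(8 - 312) = (0 + 369)/(-304) = -1/304*369 = -369/304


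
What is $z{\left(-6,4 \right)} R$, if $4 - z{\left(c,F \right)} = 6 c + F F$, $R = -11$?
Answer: $-264$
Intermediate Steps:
$z{\left(c,F \right)} = 4 - F^{2} - 6 c$ ($z{\left(c,F \right)} = 4 - \left(6 c + F F\right) = 4 - \left(6 c + F^{2}\right) = 4 - \left(F^{2} + 6 c\right) = 4 - F^{2} - 6 c$)
$z{\left(-6,4 \right)} R = \left(4 - 4^{2} - -36\right) \left(-11\right) = \left(4 - 16 + 36\right) \left(-11\right) = 24 \left(-11\right) = -264$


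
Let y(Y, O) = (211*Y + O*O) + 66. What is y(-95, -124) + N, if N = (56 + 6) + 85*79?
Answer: 2174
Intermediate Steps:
y(Y, O) = 66 + O² + 211*Y (y(Y, O) = (211*Y + O²) + 66 = (O² + 211*Y) + 66 = 66 + O² + 211*Y)
N = 6777 (N = 62 + 6715 = 6777)
y(-95, -124) + N = (66 + (-124)² + 211*(-95)) + 6777 = (66 + 15376 - 20045) + 6777 = -4603 + 6777 = 2174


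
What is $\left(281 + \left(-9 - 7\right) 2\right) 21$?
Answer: $5229$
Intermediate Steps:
$\left(281 + \left(-9 - 7\right) 2\right) 21 = \left(281 - 32\right) 21 = 249 \cdot 21 = 5229$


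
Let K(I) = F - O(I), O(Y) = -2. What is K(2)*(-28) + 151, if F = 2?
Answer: 39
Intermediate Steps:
K(I) = 4 (K(I) = 2 - 1*(-2) = 2 + 2 = 4)
K(2)*(-28) + 151 = 4*(-28) + 151 = -112 + 151 = 39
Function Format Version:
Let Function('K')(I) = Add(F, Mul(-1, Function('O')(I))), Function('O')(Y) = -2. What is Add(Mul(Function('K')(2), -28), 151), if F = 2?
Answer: 39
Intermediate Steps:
Function('K')(I) = 4 (Function('K')(I) = Add(2, Mul(-1, -2)) = Add(2, 2) = 4)
Add(Mul(Function('K')(2), -28), 151) = Add(Mul(4, -28), 151) = Add(-112, 151) = 39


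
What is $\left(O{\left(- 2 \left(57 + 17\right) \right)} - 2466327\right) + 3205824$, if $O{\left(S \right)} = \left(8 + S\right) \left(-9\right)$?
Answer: $740757$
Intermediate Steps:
$O{\left(S \right)} = -72 - 9 S$
$\left(O{\left(- 2 \left(57 + 17\right) \right)} - 2466327\right) + 3205824 = \left(\left(-72 - 9 \left(- 2 \left(57 + 17\right)\right)\right) - 2466327\right) + 3205824 = \left(\left(-72 - 9 \left(\left(-2\right) 74\right)\right) - 2466327\right) + 3205824 = \left(\left(-72 - -1332\right) - 2466327\right) + 3205824 = \left(\left(-72 + 1332\right) - 2466327\right) + 3205824 = \left(1260 - 2466327\right) + 3205824 = -2465067 + 3205824 = 740757$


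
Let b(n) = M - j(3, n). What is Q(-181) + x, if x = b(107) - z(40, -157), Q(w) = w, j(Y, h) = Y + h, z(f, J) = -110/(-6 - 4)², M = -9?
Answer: -2989/10 ≈ -298.90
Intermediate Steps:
z(f, J) = -11/10 (z(f, J) = -110/((-10)²) = -110/100 = -110*1/100 = -11/10)
b(n) = -12 - n (b(n) = -9 - (3 + n) = -9 + (-3 - n) = -12 - n)
x = -1179/10 (x = (-12 - 1*107) - 1*(-11/10) = (-12 - 107) + 11/10 = -119 + 11/10 = -1179/10 ≈ -117.90)
Q(-181) + x = -181 - 1179/10 = -2989/10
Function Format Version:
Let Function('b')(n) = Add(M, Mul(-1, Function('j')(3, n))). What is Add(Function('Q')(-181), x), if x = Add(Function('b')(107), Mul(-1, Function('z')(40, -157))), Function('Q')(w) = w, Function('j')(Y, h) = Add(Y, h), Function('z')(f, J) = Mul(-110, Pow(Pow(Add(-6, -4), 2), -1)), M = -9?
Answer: Rational(-2989, 10) ≈ -298.90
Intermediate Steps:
Function('z')(f, J) = Rational(-11, 10) (Function('z')(f, J) = Mul(-110, Pow(Pow(-10, 2), -1)) = Mul(-110, Pow(100, -1)) = Mul(-110, Rational(1, 100)) = Rational(-11, 10))
Function('b')(n) = Add(-12, Mul(-1, n)) (Function('b')(n) = Add(-9, Mul(-1, Add(3, n))) = Add(-9, Add(-3, Mul(-1, n))) = Add(-12, Mul(-1, n)))
x = Rational(-1179, 10) (x = Add(Add(-12, Mul(-1, 107)), Mul(-1, Rational(-11, 10))) = Add(Add(-12, -107), Rational(11, 10)) = Add(-119, Rational(11, 10)) = Rational(-1179, 10) ≈ -117.90)
Add(Function('Q')(-181), x) = Add(-181, Rational(-1179, 10)) = Rational(-2989, 10)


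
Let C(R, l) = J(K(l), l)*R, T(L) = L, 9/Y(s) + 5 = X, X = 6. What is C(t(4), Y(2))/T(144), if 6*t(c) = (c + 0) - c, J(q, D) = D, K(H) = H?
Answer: 0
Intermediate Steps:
Y(s) = 9 (Y(s) = 9/(-5 + 6) = 9/1 = 9*1 = 9)
t(c) = 0 (t(c) = ((c + 0) - c)/6 = (c - c)/6 = (⅙)*0 = 0)
C(R, l) = R*l (C(R, l) = l*R = R*l)
C(t(4), Y(2))/T(144) = (0*9)/144 = 0*(1/144) = 0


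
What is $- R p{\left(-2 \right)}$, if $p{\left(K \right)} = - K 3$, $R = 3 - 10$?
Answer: $42$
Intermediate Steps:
$R = -7$
$p{\left(K \right)} = - 3 K$
$- R p{\left(-2 \right)} = \left(-1\right) \left(-7\right) \left(\left(-3\right) \left(-2\right)\right) = 7 \cdot 6 = 42$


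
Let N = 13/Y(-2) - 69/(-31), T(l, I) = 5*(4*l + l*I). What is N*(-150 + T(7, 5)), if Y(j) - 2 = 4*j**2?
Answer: 90475/186 ≈ 486.42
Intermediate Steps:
Y(j) = 2 + 4*j**2
T(l, I) = 20*l + 5*I*l (T(l, I) = 5*(4*l + I*l) = 20*l + 5*I*l)
N = 1645/558 (N = 13/(2 + 4*(-2)**2) - 69/(-31) = 13/(2 + 4*4) - 69*(-1/31) = 13/(2 + 16) + 69/31 = 13/18 + 69/31 = 1645/558 ≈ 2.9480)
N*(-150 + T(7, 5)) = 1645*(-150 + 5*7*(4 + 5))/558 = 1645*(-150 + 5*7*9)/558 = 1645*(-150 + 315)/558 = (1645/558)*165 = 90475/186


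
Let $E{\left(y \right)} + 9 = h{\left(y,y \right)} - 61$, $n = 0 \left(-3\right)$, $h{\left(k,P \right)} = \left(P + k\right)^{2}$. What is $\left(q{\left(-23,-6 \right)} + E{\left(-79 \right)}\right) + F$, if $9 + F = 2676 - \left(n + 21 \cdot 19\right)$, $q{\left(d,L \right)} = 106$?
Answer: $27268$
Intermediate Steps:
$n = 0$
$E{\left(y \right)} = -70 + 4 y^{2}$ ($E{\left(y \right)} = -9 + \left(\left(y + y\right)^{2} - 61\right) = -9 + \left(\left(2 y\right)^{2} - 61\right) = -9 + \left(4 y^{2} - 61\right) = -9 + \left(-61 + 4 y^{2}\right) = -70 + 4 y^{2}$)
$F = 2268$ ($F = -9 + \left(2676 - \left(0 + 21 \cdot 19\right)\right) = -9 + \left(2676 - \left(0 + 399\right)\right) = -9 + \left(2676 - 399\right) = -9 + 2277 = 2268$)
$\left(q{\left(-23,-6 \right)} + E{\left(-79 \right)}\right) + F = \left(106 - \left(70 - 4 \left(-79\right)^{2}\right)\right) + 2268 = \left(106 + \left(-70 + 4 \cdot 6241\right)\right) + 2268 = \left(106 + \left(-70 + 24964\right)\right) + 2268 = \left(106 + 24894\right) + 2268 = 25000 + 2268 = 27268$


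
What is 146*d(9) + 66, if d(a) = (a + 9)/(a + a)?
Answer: 212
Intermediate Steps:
d(a) = (9 + a)/(2*a) (d(a) = (9 + a)/((2*a)) = (9 + a)*(1/(2*a)) = (9 + a)/(2*a))
146*d(9) + 66 = 146*((½)*(9 + 9)/9) + 66 = 146*((½)*(⅑)*18) + 66 = 146*1 + 66 = 146 + 66 = 212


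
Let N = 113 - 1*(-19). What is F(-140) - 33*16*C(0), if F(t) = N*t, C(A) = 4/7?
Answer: -131472/7 ≈ -18782.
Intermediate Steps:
C(A) = 4/7 (C(A) = 4*(⅐) = 4/7)
N = 132 (N = 113 + 19 = 132)
F(t) = 132*t
F(-140) - 33*16*C(0) = 132*(-140) - 33*16*4/7 = -18480 - 528*4/7 = -18480 - 1*2112/7 = -18480 - 2112/7 = -131472/7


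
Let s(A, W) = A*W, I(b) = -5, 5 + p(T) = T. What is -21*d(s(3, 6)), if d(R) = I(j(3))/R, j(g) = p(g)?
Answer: 35/6 ≈ 5.8333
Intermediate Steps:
p(T) = -5 + T
j(g) = -5 + g
d(R) = -5/R
-21*d(s(3, 6)) = -(-105)/(3*6) = -(-105)/18 = -21*(-5/18) = 35/6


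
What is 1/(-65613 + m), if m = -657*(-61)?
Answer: -1/25536 ≈ -3.9160e-5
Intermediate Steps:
m = 40077
1/(-65613 + m) = 1/(-65613 + 40077) = 1/(-25536) = -1/25536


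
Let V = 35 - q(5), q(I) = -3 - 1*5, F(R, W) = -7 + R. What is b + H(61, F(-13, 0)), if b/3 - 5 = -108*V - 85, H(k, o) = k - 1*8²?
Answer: -14175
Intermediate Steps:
H(k, o) = -64 + k (H(k, o) = k - 1*64 = k - 64 = -64 + k)
q(I) = -8 (q(I) = -3 - 5 = -8)
V = 43 (V = 35 - 1*(-8) = 35 + 8 = 43)
b = -14172 (b = 15 + 3*(-108*43 - 85) = 15 + 3*(-4644 - 85) = 15 + 3*(-4729) = 15 - 14187 = -14172)
b + H(61, F(-13, 0)) = -14172 + (-64 + 61) = -14172 - 3 = -14175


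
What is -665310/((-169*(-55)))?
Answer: -133062/1859 ≈ -71.577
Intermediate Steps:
-665310/((-169*(-55))) = -665310/9295 = -665310*1/9295 = -133062/1859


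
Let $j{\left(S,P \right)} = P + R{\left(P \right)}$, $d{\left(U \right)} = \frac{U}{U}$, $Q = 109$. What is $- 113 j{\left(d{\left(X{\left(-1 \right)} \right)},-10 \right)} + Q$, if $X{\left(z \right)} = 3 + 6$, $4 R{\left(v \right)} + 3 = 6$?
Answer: $\frac{4617}{4} \approx 1154.3$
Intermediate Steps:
$R{\left(v \right)} = \frac{3}{4}$ ($R{\left(v \right)} = - \frac{3}{4} + \frac{1}{4} \cdot 6 = - \frac{3}{4} + \frac{3}{2} = \frac{3}{4}$)
$X{\left(z \right)} = 9$
$d{\left(U \right)} = 1$
$j{\left(S,P \right)} = \frac{3}{4} + P$ ($j{\left(S,P \right)} = P + \frac{3}{4} = \frac{3}{4} + P$)
$- 113 j{\left(d{\left(X{\left(-1 \right)} \right)},-10 \right)} + Q = - 113 \left(\frac{3}{4} - 10\right) + 109 = \left(-113\right) \left(- \frac{37}{4}\right) + 109 = \frac{4181}{4} + 109 = \frac{4617}{4}$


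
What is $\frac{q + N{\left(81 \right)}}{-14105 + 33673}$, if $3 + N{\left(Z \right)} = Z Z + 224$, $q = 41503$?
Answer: $\frac{48285}{19568} \approx 2.4675$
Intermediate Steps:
$N{\left(Z \right)} = 221 + Z^{2}$ ($N{\left(Z \right)} = -3 + \left(Z Z + 224\right) = -3 + \left(Z^{2} + 224\right) = -3 + \left(224 + Z^{2}\right) = 221 + Z^{2}$)
$\frac{q + N{\left(81 \right)}}{-14105 + 33673} = \frac{41503 + \left(221 + 81^{2}\right)}{-14105 + 33673} = \frac{41503 + \left(221 + 6561\right)}{19568} = \left(41503 + 6782\right) \frac{1}{19568} = 48285 \cdot \frac{1}{19568} = \frac{48285}{19568}$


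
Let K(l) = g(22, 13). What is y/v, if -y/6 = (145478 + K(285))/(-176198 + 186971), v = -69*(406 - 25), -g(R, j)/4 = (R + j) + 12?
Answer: 96860/31467933 ≈ 0.0030781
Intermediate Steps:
g(R, j) = -48 - 4*R - 4*j (g(R, j) = -4*((R + j) + 12) = -4*(12 + R + j) = -48 - 4*R - 4*j)
K(l) = -188 (K(l) = -48 - 4*22 - 4*13 = -48 - 88 - 52 = -188)
v = -26289 (v = -69*381 = -26289)
y = -96860/1197 (y = -6*(145478 - 188)/(-176198 + 186971) = -871740/10773 = -6*48430/3591 = -96860/1197 ≈ -80.919)
y/v = -96860/1197/(-26289) = -96860/1197*(-1/26289) = 96860/31467933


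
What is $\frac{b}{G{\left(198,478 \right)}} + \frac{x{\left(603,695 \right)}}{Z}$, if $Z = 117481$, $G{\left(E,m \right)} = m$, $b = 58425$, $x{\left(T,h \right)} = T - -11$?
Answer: $\frac{6864120917}{56155918} \approx 122.23$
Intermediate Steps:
$x{\left(T,h \right)} = 11 + T$ ($x{\left(T,h \right)} = T + 11 = 11 + T$)
$\frac{b}{G{\left(198,478 \right)}} + \frac{x{\left(603,695 \right)}}{Z} = \frac{58425}{478} + \frac{11 + 603}{117481} = 58425 \cdot \frac{1}{478} + 614 \cdot \frac{1}{117481} = \frac{58425}{478} + \frac{614}{117481} = \frac{6864120917}{56155918}$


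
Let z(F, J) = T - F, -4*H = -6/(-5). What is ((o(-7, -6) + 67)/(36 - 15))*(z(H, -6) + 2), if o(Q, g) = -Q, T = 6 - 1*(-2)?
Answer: 3811/105 ≈ 36.295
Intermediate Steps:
T = 8 (T = 6 + 2 = 8)
H = -3/10 (H = -(-3)/(2*(-5)) = -(-3)*(-1)/(2*5) = -1/4*6/5 = -3/10 ≈ -0.30000)
z(F, J) = 8 - F
((o(-7, -6) + 67)/(36 - 15))*(z(H, -6) + 2) = ((-1*(-7) + 67)/(36 - 15))*((8 - 1*(-3/10)) + 2) = ((7 + 67)/21)*((8 + 3/10) + 2) = (74*(1/21))*(83/10 + 2) = (74/21)*(103/10) = 3811/105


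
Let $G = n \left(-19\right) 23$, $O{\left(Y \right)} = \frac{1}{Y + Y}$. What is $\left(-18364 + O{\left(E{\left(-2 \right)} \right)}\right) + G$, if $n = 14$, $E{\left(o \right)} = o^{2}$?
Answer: $- \frac{195855}{8} \approx -24482.0$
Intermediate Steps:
$O{\left(Y \right)} = \frac{1}{2 Y}$
$G = -6118$ ($G = 14 \left(-19\right) 23 = \left(-266\right) 23 = -6118$)
$\left(-18364 + O{\left(E{\left(-2 \right)} \right)}\right) + G = \left(-18364 + \frac{1}{2 \left(-2\right)^{2}}\right) - 6118 = \left(-18364 + \frac{1}{2 \cdot 4}\right) - 6118 = \left(-18364 + \frac{1}{2} \cdot \frac{1}{4}\right) - 6118 = \left(-18364 + \frac{1}{8}\right) - 6118 = - \frac{146911}{8} - 6118 = - \frac{195855}{8}$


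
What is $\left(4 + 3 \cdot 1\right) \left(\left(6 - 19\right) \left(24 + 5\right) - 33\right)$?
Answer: $-2870$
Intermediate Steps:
$\left(4 + 3 \cdot 1\right) \left(\left(6 - 19\right) \left(24 + 5\right) - 33\right) = \left(4 + 3\right) \left(\left(-13\right) 29 - 33\right) = 7 \left(-377 - 33\right) = 7 \left(-410\right) = -2870$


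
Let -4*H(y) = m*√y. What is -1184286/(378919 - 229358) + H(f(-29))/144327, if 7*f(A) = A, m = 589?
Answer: -1184286/149561 - 589*I*√203/4041156 ≈ -7.9184 - 0.0020766*I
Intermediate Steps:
f(A) = A/7
H(y) = -589*√y/4
-1184286/(378919 - 229358) + H(f(-29))/144327 = -1184286/(378919 - 229358) - 589*I*√203/7/4/144327 = -1184286/149561 - 589*I*√203/28*(1/144327) = -1184286/149561 - 589*I*√203/4041156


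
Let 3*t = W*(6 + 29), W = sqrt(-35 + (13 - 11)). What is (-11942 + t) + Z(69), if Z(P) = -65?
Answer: -12007 + 35*I*sqrt(33)/3 ≈ -12007.0 + 67.02*I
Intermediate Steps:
W = I*sqrt(33) (W = sqrt(-35 + 2) = sqrt(-33) = I*sqrt(33) ≈ 5.7446*I)
t = 35*I*sqrt(33)/3 (t = ((I*sqrt(33))*(6 + 29))/3 = ((I*sqrt(33))*35)/3 = (35*I*sqrt(33))/3 = 35*I*sqrt(33)/3 ≈ 67.02*I)
(-11942 + t) + Z(69) = (-11942 + 35*I*sqrt(33)/3) - 65 = -12007 + 35*I*sqrt(33)/3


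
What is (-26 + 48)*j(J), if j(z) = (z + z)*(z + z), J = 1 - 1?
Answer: 0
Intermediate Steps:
J = 0
j(z) = 4*z² (j(z) = (2*z)*(2*z) = 4*z²)
(-26 + 48)*j(J) = (-26 + 48)*(4*0²) = 22*(4*0) = 22*0 = 0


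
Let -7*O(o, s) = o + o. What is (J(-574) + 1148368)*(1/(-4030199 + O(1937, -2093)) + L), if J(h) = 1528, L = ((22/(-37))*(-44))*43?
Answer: 1350474973394921704/1043964879 ≈ 1.2936e+9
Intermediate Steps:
O(o, s) = -2*o/7 (O(o, s) = -(o + o)/7 = -2*o/7)
L = 41624/37 (L = ((22*(-1/37))*(-44))*43 = -22/37*(-44)*43 = (968/37)*43 = 41624/37 ≈ 1125.0)
(J(-574) + 1148368)*(1/(-4030199 + O(1937, -2093)) + L) = (1528 + 1148368)*(1/(-4030199 - 2/7*1937) + 41624/37) = 1149896*(1/(-4030199 - 3874/7) + 41624/37) = 1149896*(1/(-28215267/7) + 41624/37) = 1149896*(-7/28215267 + 41624/37) = 1149896*(1174432273349/1043964879) = 1350474973394921704/1043964879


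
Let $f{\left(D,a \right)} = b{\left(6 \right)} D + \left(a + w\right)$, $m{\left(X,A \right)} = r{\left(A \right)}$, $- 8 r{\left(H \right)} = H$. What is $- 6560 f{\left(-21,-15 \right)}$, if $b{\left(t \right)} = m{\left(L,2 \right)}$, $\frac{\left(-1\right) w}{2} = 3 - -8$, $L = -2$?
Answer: $208280$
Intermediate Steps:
$r{\left(H \right)} = - \frac{H}{8}$
$w = -22$ ($w = - 2 \left(3 - -8\right) = - 2 \left(3 + 8\right) = \left(-2\right) 11 = -22$)
$m{\left(X,A \right)} = - \frac{A}{8}$
$b{\left(t \right)} = - \frac{1}{4}$ ($b{\left(t \right)} = \left(- \frac{1}{8}\right) 2 = - \frac{1}{4}$)
$f{\left(D,a \right)} = -22 + a - \frac{D}{4}$ ($f{\left(D,a \right)} = - \frac{D}{4} + \left(a - 22\right) = - \frac{D}{4} + \left(-22 + a\right) = -22 + a - \frac{D}{4}$)
$- 6560 f{\left(-21,-15 \right)} = - 6560 \left(-22 - 15 - - \frac{21}{4}\right) = - 6560 \left(-22 - 15 + \frac{21}{4}\right) = \left(-6560\right) \left(- \frac{127}{4}\right) = 208280$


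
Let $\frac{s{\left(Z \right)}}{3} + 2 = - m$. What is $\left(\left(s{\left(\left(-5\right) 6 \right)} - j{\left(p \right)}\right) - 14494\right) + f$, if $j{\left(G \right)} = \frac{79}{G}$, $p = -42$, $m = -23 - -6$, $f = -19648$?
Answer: $- \frac{1431995}{42} \approx -34095.0$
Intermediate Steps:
$m = -17$ ($m = -23 + 6 = -17$)
$s{\left(Z \right)} = 45$ ($s{\left(Z \right)} = -6 + 3 \left(\left(-1\right) \left(-17\right)\right) = -6 + 3 \cdot 17 = -6 + 51 = 45$)
$\left(\left(s{\left(\left(-5\right) 6 \right)} - j{\left(p \right)}\right) - 14494\right) + f = \left(\left(45 - \frac{79}{-42}\right) - 14494\right) - 19648 = \left(\left(45 - 79 \left(- \frac{1}{42}\right)\right) - 14494\right) - 19648 = \left(\left(45 - - \frac{79}{42}\right) - 14494\right) - 19648 = \left(\left(45 + \frac{79}{42}\right) - 14494\right) - 19648 = \left(\frac{1969}{42} - 14494\right) - 19648 = - \frac{606779}{42} - 19648 = - \frac{1431995}{42}$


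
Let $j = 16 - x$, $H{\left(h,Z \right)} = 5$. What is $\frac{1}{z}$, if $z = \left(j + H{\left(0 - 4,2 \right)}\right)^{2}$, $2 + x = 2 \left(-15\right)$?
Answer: $\frac{1}{2809} \approx 0.000356$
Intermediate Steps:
$x = -32$ ($x = -2 + 2 \left(-15\right) = -2 - 30 = -32$)
$j = 48$ ($j = 16 - -32 = 16 + 32 = 48$)
$z = 2809$ ($z = \left(48 + 5\right)^{2} = 53^{2} = 2809$)
$\frac{1}{z} = \frac{1}{2809}$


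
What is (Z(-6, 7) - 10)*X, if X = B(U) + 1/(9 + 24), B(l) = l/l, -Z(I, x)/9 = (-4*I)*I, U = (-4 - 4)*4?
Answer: 43724/33 ≈ 1325.0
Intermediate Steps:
U = -32 (U = -8*4 = -32)
Z(I, x) = 36*I² (Z(I, x) = -9*(-4*I)*I = -(-36)*I² = 36*I²)
B(l) = 1
X = 34/33 (X = 1 + 1/(9 + 24) = 1 + 1/33 = 34/33 ≈ 1.0303)
(Z(-6, 7) - 10)*X = (36*(-6)² - 10)*(34/33) = (36*36 - 10)*(34/33) = (1296 - 10)*(34/33) = 1286*(34/33) = 43724/33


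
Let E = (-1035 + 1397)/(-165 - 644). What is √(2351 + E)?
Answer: √1538391973/809 ≈ 48.482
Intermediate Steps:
E = -362/809 (E = 362/(-809) = 362*(-1/809) = -362/809 ≈ -0.44747)
√(2351 + E) = √(2351 - 362/809) = √(1901597/809) = √1538391973/809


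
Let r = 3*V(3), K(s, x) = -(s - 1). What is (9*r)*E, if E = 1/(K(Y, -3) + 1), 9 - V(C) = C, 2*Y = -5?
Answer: 36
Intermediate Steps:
Y = -5/2 (Y = (½)*(-5) = -5/2 ≈ -2.5000)
V(C) = 9 - C
K(s, x) = 1 - s (K(s, x) = -(-1 + s) = 1 - s)
r = 18 (r = 3*(9 - 1*3) = 3*(9 - 3) = 3*6 = 18)
E = 2/9 (E = 1/((1 - 1*(-5/2)) + 1) = 1/((1 + 5/2) + 1) = 1/(7/2 + 1) = 1/(9/2) = 2/9 ≈ 0.22222)
(9*r)*E = (9*18)*(2/9) = 162*(2/9) = 36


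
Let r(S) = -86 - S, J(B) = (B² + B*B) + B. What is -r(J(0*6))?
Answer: 86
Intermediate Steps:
J(B) = B + 2*B² (J(B) = (B² + B²) + B = 2*B² + B = B + 2*B²)
-r(J(0*6)) = -(-86 - 0*6*(1 + 2*(0*6))) = -(-86 - 0*(1 + 2*0)) = -(-86 - 0*(1 + 0)) = -(-86 - 0) = -(-86 - 1*0) = -(-86 + 0) = -1*(-86) = 86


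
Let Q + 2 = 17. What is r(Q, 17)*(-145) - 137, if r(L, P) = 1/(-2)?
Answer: -129/2 ≈ -64.500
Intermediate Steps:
Q = 15 (Q = -2 + 17 = 15)
r(L, P) = -½
r(Q, 17)*(-145) - 137 = -½*(-145) - 137 = 145/2 - 137 = -129/2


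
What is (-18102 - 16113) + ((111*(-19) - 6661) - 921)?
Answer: -43906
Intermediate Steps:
(-18102 - 16113) + ((111*(-19) - 6661) - 921) = -34215 + ((-2109 - 6661) - 921) = -34215 + (-8770 - 921) = -34215 - 9691 = -43906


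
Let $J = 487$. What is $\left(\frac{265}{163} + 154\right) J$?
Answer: $\frac{12353729}{163} \approx 75790.0$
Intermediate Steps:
$\left(\frac{265}{163} + 154\right) J = \left(\frac{265}{163} + 154\right) 487 = \frac{25367}{163} \cdot 487 = \frac{12353729}{163}$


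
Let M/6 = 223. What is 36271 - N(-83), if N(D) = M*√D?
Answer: 36271 - 1338*I*√83 ≈ 36271.0 - 12190.0*I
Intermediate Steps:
M = 1338 (M = 6*223 = 1338)
N(D) = 1338*√D
36271 - N(-83) = 36271 - 1338*√(-83) = 36271 - 1338*I*√83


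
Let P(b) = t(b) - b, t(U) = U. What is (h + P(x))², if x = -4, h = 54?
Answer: 2916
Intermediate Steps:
P(b) = 0 (P(b) = b - b = 0)
(h + P(x))² = (54 + 0)² = 54² = 2916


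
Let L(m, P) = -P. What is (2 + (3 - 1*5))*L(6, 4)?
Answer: 0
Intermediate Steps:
(2 + (3 - 1*5))*L(6, 4) = (2 + (3 - 1*5))*(-1*4) = (2 + (3 - 5))*(-4) = (2 - 2)*(-4) = 0*(-4) = 0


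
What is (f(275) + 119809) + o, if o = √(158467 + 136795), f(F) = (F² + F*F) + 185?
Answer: 271244 + √295262 ≈ 2.7179e+5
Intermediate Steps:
f(F) = 185 + 2*F² (f(F) = (F² + F²) + 185 = 2*F² + 185 = 185 + 2*F²)
o = √295262 ≈ 543.38
(f(275) + 119809) + o = ((185 + 2*275²) + 119809) + √295262 = ((185 + 2*75625) + 119809) + √295262 = ((185 + 151250) + 119809) + √295262 = (151435 + 119809) + √295262 = 271244 + √295262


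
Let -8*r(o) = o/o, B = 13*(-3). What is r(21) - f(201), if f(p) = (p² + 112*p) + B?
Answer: -502993/8 ≈ -62874.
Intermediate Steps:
B = -39
r(o) = -⅛ (r(o) = -o/(8*o) = -⅛*1 = -⅛)
f(p) = -39 + p² + 112*p (f(p) = (p² + 112*p) - 39 = -39 + p² + 112*p)
r(21) - f(201) = -⅛ - (-39 + 201² + 112*201) = -⅛ - (-39 + 40401 + 22512) = -⅛ - 1*62874 = -⅛ - 62874 = -502993/8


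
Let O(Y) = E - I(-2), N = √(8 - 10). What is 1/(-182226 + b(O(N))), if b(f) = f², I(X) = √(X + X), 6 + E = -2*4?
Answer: -91017/16568190146 - 14*I/8284095073 ≈ -5.4935e-6 - 1.69e-9*I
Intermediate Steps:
E = -14 (E = -6 - 2*4 = -6 - 8 = -14)
N = I*√2 (N = √(-2) = I*√2 ≈ 1.4142*I)
I(X) = √2*√X (I(X) = √(2*X) = √2*√X)
O(Y) = -14 - 2*I (O(Y) = -14 - √2*√(-2) = -14 - √2*I*√2 = -14 - 2*I)
1/(-182226 + b(O(N))) = 1/(-182226 + (-14 - 2*I)²)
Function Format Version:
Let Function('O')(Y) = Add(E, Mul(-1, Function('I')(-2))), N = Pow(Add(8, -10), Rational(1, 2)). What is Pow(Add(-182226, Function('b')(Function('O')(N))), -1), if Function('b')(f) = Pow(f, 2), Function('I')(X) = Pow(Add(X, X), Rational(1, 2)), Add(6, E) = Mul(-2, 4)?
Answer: Add(Rational(-91017, 16568190146), Mul(Rational(-14, 8284095073), I)) ≈ Add(-5.4935e-6, Mul(-1.6900e-9, I))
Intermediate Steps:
E = -14 (E = Add(-6, Mul(-2, 4)) = Add(-6, -8) = -14)
N = Mul(I, Pow(2, Rational(1, 2))) (N = Pow(-2, Rational(1, 2)) = Mul(I, Pow(2, Rational(1, 2))) ≈ Mul(1.4142, I))
Function('I')(X) = Mul(Pow(2, Rational(1, 2)), Pow(X, Rational(1, 2))) (Function('I')(X) = Pow(Mul(2, X), Rational(1, 2)) = Mul(Pow(2, Rational(1, 2)), Pow(X, Rational(1, 2))))
Function('O')(Y) = Add(-14, Mul(-2, I)) (Function('O')(Y) = Add(-14, Mul(-1, Mul(Pow(2, Rational(1, 2)), Pow(-2, Rational(1, 2))))) = Add(-14, Mul(-1, Mul(Pow(2, Rational(1, 2)), Mul(I, Pow(2, Rational(1, 2)))))) = Add(-14, Mul(-1, Mul(2, I))) = Add(-14, Mul(-2, I)))
Pow(Add(-182226, Function('b')(Function('O')(N))), -1) = Pow(Add(-182226, Pow(Add(-14, Mul(-2, I)), 2)), -1)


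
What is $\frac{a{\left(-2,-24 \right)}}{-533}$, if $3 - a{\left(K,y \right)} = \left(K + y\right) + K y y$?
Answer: $- \frac{1181}{533} \approx -2.2158$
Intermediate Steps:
$a{\left(K,y \right)} = 3 - K - y - K y^{2}$ ($a{\left(K,y \right)} = 3 - \left(\left(K + y\right) + K y y\right) = 3 - \left(\left(K + y\right) + K y^{2}\right) = 3 - \left(K + y + K y^{2}\right) = 3 - K - y - K y^{2}$)
$\frac{a{\left(-2,-24 \right)}}{-533} = \frac{3 - -2 - -24 - - 2 \left(-24\right)^{2}}{-533} = \left(3 + 2 + 24 - \left(-2\right) 576\right) \left(- \frac{1}{533}\right) = \left(3 + 2 + 24 + 1152\right) \left(- \frac{1}{533}\right) = 1181 \left(- \frac{1}{533}\right) = - \frac{1181}{533}$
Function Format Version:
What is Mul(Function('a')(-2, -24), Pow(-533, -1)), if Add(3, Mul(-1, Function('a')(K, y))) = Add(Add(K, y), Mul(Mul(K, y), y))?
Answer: Rational(-1181, 533) ≈ -2.2158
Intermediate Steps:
Function('a')(K, y) = Add(3, Mul(-1, K), Mul(-1, y), Mul(-1, K, Pow(y, 2))) (Function('a')(K, y) = Add(3, Mul(-1, Add(Add(K, y), Mul(Mul(K, y), y)))) = Add(3, Mul(-1, Add(Add(K, y), Mul(K, Pow(y, 2))))) = Add(3, Mul(-1, Add(K, y, Mul(K, Pow(y, 2))))) = Add(3, Add(Mul(-1, K), Mul(-1, y), Mul(-1, K, Pow(y, 2)))) = Add(3, Mul(-1, K), Mul(-1, y), Mul(-1, K, Pow(y, 2))))
Mul(Function('a')(-2, -24), Pow(-533, -1)) = Mul(Add(3, Mul(-1, -2), Mul(-1, -24), Mul(-1, -2, Pow(-24, 2))), Pow(-533, -1)) = Mul(Add(3, 2, 24, Mul(-1, -2, 576)), Rational(-1, 533)) = Mul(Add(3, 2, 24, 1152), Rational(-1, 533)) = Mul(1181, Rational(-1, 533)) = Rational(-1181, 533)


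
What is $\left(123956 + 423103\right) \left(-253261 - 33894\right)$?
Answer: $-157090727145$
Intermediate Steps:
$\left(123956 + 423103\right) \left(-253261 - 33894\right) = 547059 \left(-287155\right) = -157090727145$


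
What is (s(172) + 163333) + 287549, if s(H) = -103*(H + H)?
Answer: 415450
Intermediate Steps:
s(H) = -206*H
(s(172) + 163333) + 287549 = (-206*172 + 163333) + 287549 = (-35432 + 163333) + 287549 = 127901 + 287549 = 415450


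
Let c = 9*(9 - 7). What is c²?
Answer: 324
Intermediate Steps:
c = 18 (c = 9*2 = 18)
c² = 18² = 324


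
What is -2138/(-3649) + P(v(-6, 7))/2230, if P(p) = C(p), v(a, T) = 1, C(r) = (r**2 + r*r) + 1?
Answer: 4778687/8137270 ≈ 0.58726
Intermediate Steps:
C(r) = 1 + 2*r**2 (C(r) = (r**2 + r**2) + 1 = 2*r**2 + 1 = 1 + 2*r**2)
P(p) = 1 + 2*p**2
-2138/(-3649) + P(v(-6, 7))/2230 = -2138/(-3649) + (1 + 2*1**2)/2230 = -2138*(-1/3649) + (1 + 2*1)*(1/2230) = 2138/3649 + (1 + 2)*(1/2230) = 2138/3649 + 3*(1/2230) = 2138/3649 + 3/2230 = 4778687/8137270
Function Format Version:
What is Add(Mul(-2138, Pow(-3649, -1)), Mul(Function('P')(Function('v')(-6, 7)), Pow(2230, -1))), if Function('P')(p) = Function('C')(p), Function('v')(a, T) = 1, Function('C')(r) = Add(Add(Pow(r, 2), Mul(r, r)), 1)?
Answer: Rational(4778687, 8137270) ≈ 0.58726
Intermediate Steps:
Function('C')(r) = Add(1, Mul(2, Pow(r, 2))) (Function('C')(r) = Add(Add(Pow(r, 2), Pow(r, 2)), 1) = Add(Mul(2, Pow(r, 2)), 1) = Add(1, Mul(2, Pow(r, 2))))
Function('P')(p) = Add(1, Mul(2, Pow(p, 2)))
Add(Mul(-2138, Pow(-3649, -1)), Mul(Function('P')(Function('v')(-6, 7)), Pow(2230, -1))) = Add(Mul(-2138, Pow(-3649, -1)), Mul(Add(1, Mul(2, Pow(1, 2))), Pow(2230, -1))) = Add(Mul(-2138, Rational(-1, 3649)), Mul(Add(1, Mul(2, 1)), Rational(1, 2230))) = Add(Rational(2138, 3649), Mul(Add(1, 2), Rational(1, 2230))) = Add(Rational(2138, 3649), Mul(3, Rational(1, 2230))) = Add(Rational(2138, 3649), Rational(3, 2230)) = Rational(4778687, 8137270)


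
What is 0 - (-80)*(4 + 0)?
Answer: 320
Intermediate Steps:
0 - (-80)*(4 + 0) = 0 - (-80)*4 = 0 - 40*(-8) = 0 + 320 = 320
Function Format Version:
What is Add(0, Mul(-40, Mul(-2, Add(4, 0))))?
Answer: 320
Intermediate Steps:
Add(0, Mul(-40, Mul(-2, Add(4, 0)))) = Add(0, Mul(-40, Mul(-2, 4))) = Add(0, Mul(-40, -8)) = Add(0, 320) = 320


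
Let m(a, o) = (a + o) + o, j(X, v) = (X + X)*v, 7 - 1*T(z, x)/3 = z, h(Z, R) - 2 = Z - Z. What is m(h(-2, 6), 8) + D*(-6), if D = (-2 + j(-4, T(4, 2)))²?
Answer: -32838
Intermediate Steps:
h(Z, R) = 2 (h(Z, R) = 2 + (Z - Z) = 2 + 0 = 2)
T(z, x) = 21 - 3*z
j(X, v) = 2*X*v (j(X, v) = (2*X)*v = 2*X*v)
m(a, o) = a + 2*o
D = 5476 (D = (-2 + 2*(-4)*(21 - 3*4))² = (-2 + 2*(-4)*(21 - 12))² = (-2 + 2*(-4)*9)² = (-2 - 72)² = (-74)² = 5476)
m(h(-2, 6), 8) + D*(-6) = (2 + 2*8) + 5476*(-6) = (2 + 16) - 32856 = 18 - 32856 = -32838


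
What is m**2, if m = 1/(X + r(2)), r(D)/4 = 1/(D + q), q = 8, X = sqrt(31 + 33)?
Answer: 25/1764 ≈ 0.014172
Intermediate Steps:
X = 8 (X = sqrt(64) = 8)
r(D) = 4/(8 + D) (r(D) = 4/(D + 8) = 4/(8 + D))
m = 5/42 (m = 1/(8 + 4/(8 + 2)) = 1/(8 + 4/10) = 1/(8 + 4*(1/10)) = 1/(8 + 2/5) = 1/(42/5) = 5/42 ≈ 0.11905)
m**2 = (5/42)**2 = 25/1764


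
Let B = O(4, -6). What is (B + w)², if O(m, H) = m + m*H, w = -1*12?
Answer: 1024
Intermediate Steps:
w = -12
O(m, H) = m + H*m
B = -20 (B = 4*(1 - 6) = 4*(-5) = -20)
(B + w)² = (-20 - 12)² = (-32)² = 1024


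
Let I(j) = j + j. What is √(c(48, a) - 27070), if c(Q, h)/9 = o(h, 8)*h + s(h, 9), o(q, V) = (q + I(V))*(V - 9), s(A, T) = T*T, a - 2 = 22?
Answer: I*√34981 ≈ 187.03*I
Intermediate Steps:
I(j) = 2*j
a = 24 (a = 2 + 22 = 24)
s(A, T) = T²
o(q, V) = (-9 + V)*(q + 2*V) (o(q, V) = (q + 2*V)*(V - 9) = (q + 2*V)*(-9 + V) = (-9 + V)*(q + 2*V))
c(Q, h) = 729 + 9*h*(-16 - h) (c(Q, h) = 9*((-18*8 - 9*h + 2*8² + 8*h)*h + 9²) = 9*((-144 - 9*h + 2*64 + 8*h)*h + 81) = 9*((-144 - 9*h + 128 + 8*h)*h + 81) = 9*((-16 - h)*h + 81) = 9*(h*(-16 - h) + 81) = 9*(81 + h*(-16 - h)) = 729 + 9*h*(-16 - h))
√(c(48, a) - 27070) = √((729 - 9*24*(16 + 24)) - 27070) = √((729 - 9*24*40) - 27070) = √((729 - 8640) - 27070) = √(-7911 - 27070) = √(-34981) = I*√34981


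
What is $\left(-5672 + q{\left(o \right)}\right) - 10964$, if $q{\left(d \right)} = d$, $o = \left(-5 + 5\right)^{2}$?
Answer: $-16636$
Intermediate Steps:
$o = 0$ ($o = 0^{2} = 0$)
$\left(-5672 + q{\left(o \right)}\right) - 10964 = \left(-5672 + 0\right) - 10964 = -5672 - 10964 = -16636$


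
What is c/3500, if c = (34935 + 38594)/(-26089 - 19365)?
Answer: -73529/159089000 ≈ -0.00046219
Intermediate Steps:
c = -73529/45454 (c = 73529/(-45454) = 73529*(-1/45454) = -73529/45454 ≈ -1.6177)
c/3500 = -73529/45454/3500 = -73529/45454*1/3500 = -73529/159089000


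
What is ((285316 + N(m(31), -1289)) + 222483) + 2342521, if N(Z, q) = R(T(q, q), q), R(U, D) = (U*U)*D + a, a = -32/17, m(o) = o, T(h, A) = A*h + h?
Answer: -60400342200109904/17 ≈ -3.5530e+15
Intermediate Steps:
T(h, A) = h + A*h
a = -32/17 (a = -32*1/17 = -32/17 ≈ -1.8824)
R(U, D) = -32/17 + D*U² (R(U, D) = (U*U)*D - 32/17 = U²*D - 32/17 = D*U² - 32/17 = -32/17 + D*U²)
N(Z, q) = -32/17 + q³*(1 + q)² (N(Z, q) = -32/17 + q*(q*(1 + q))² = -32/17 + q*(q²*(1 + q)²) = -32/17 + q³*(1 + q)²)
((285316 + N(m(31), -1289)) + 222483) + 2342521 = ((285316 + (-32/17 + (-1289)³*(1 - 1289)²)) + 222483) + 2342521 = ((285316 + (-32/17 - 2141700569*(-1288)²)) + 222483) + 2342521 = ((285316 + (-32/17 - 2141700569*1658944)) + 222483) + 2342521 = ((285316 + (-32/17 - 3552961308739136)) + 222483) + 2342521 = ((285316 - 60400342248565344/17) + 222483) + 2342521 = (-60400342243714972/17 + 222483) + 2342521 = -60400342239932761/17 + 2342521 = -60400342200109904/17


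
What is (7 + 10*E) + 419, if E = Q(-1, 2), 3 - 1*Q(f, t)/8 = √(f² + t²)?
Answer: 666 - 80*√5 ≈ 487.11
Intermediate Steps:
Q(f, t) = 24 - 8*√(f² + t²)
E = 24 - 8*√5 (E = 24 - 8*√((-1)² + 2²) = 24 - 8*√(1 + 4) = 24 - 8*√5 ≈ 6.1115)
(7 + 10*E) + 419 = (7 + 10*(24 - 8*√5)) + 419 = (7 + (240 - 80*√5)) + 419 = (247 - 80*√5) + 419 = 666 - 80*√5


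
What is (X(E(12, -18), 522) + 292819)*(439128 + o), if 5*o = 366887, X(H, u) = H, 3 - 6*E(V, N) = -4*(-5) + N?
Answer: 900428424841/6 ≈ 1.5007e+11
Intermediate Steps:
E(V, N) = -17/6 - N/6 (E(V, N) = 1/2 - (-4*(-5) + N)/6 = 1/2 - (20 + N)/6 = 1/2 + (-10/3 - N/6) = -17/6 - N/6)
o = 366887/5 (o = (1/5)*366887 = 366887/5 ≈ 73377.)
(X(E(12, -18), 522) + 292819)*(439128 + o) = ((-17/6 - 1/6*(-18)) + 292819)*(439128 + 366887/5) = ((-17/6 + 3) + 292819)*(2562527/5) = (1/6 + 292819)*(2562527/5) = (1756915/6)*(2562527/5) = 900428424841/6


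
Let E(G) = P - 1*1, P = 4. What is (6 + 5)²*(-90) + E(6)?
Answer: -10887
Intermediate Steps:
E(G) = 3 (E(G) = 4 - 1*1 = 4 - 1 = 3)
(6 + 5)²*(-90) + E(6) = (6 + 5)²*(-90) + 3 = 11²*(-90) + 3 = 121*(-90) + 3 = -10890 + 3 = -10887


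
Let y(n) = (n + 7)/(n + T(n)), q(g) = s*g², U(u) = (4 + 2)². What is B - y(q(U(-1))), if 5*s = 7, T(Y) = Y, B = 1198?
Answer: 3103915/2592 ≈ 1197.5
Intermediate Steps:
U(u) = 36 (U(u) = 6² = 36)
s = 7/5 (s = (⅕)*7 = 7/5 ≈ 1.4000)
q(g) = 7*g²/5
y(n) = (7 + n)/(2*n) (y(n) = (n + 7)/(n + n) = (7 + n)/((2*n)) = (7 + n)*(1/(2*n)) = (7 + n)/(2*n))
B - y(q(U(-1))) = 1198 - (7 + (7/5)*36²)/(2*((7/5)*36²)) = 1198 - (7 + (7/5)*1296)/(2*((7/5)*1296)) = 1198 - (7 + 9072/5)/(2*9072/5) = 1198 - 5*9107/(2*9072*5) = 1198 - 1*1301/2592 = 1198 - 1301/2592 = 3103915/2592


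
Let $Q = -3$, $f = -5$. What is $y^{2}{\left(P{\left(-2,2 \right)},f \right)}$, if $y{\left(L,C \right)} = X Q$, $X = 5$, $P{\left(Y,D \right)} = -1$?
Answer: $225$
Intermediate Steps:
$y{\left(L,C \right)} = -15$ ($y{\left(L,C \right)} = 5 \left(-3\right) = -15$)
$y^{2}{\left(P{\left(-2,2 \right)},f \right)} = \left(-15\right)^{2} = 225$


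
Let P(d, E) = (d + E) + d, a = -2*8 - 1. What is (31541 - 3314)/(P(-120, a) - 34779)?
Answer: -28227/35036 ≈ -0.80566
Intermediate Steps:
a = -17 (a = -16 - 1 = -17)
P(d, E) = E + 2*d (P(d, E) = (E + d) + d = E + 2*d)
(31541 - 3314)/(P(-120, a) - 34779) = (31541 - 3314)/((-17 + 2*(-120)) - 34779) = 28227/((-17 - 240) - 34779) = 28227/(-257 - 34779) = 28227/(-35036) = 28227*(-1/35036) = -28227/35036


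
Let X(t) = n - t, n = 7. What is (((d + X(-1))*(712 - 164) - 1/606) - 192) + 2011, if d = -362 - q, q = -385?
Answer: 11397041/606 ≈ 18807.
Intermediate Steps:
d = 23 (d = -362 - 1*(-385) = -362 + 385 = 23)
X(t) = 7 - t
(((d + X(-1))*(712 - 164) - 1/606) - 192) + 2011 = (((23 + (7 - 1*(-1)))*(712 - 164) - 1/606) - 192) + 2011 = (((23 + (7 + 1))*548 - 1*1/606) - 192) + 2011 = (((23 + 8)*548 - 1/606) - 192) + 2011 = ((31*548 - 1/606) - 192) + 2011 = ((16988 - 1/606) - 192) + 2011 = (10294727/606 - 192) + 2011 = 10178375/606 + 2011 = 11397041/606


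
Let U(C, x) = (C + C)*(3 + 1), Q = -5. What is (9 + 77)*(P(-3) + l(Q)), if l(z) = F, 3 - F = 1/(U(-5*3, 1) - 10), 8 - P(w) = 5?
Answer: 33583/65 ≈ 516.66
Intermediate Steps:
P(w) = 3 (P(w) = 8 - 1*5 = 8 - 5 = 3)
U(C, x) = 8*C (U(C, x) = (2*C)*4 = 8*C)
F = 391/130 (F = 3 - 1/(8*(-5*3) - 10) = 3 - 1/(8*(-15) - 10) = 3 - 1/(-120 - 10) = 3 - 1/(-130) = 3 - 1*(-1/130) = 3 + 1/130 = 391/130 ≈ 3.0077)
l(z) = 391/130
(9 + 77)*(P(-3) + l(Q)) = (9 + 77)*(3 + 391/130) = 86*(781/130) = 33583/65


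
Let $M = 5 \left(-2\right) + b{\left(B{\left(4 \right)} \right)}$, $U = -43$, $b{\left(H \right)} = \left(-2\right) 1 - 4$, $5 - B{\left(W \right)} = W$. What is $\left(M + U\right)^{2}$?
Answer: $3481$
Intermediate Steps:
$B{\left(W \right)} = 5 - W$
$b{\left(H \right)} = -6$ ($b{\left(H \right)} = -2 - 4 = -6$)
$M = -16$ ($M = 5 \left(-2\right) - 6 = -10 - 6 = -16$)
$\left(M + U\right)^{2} = \left(-16 - 43\right)^{2} = \left(-59\right)^{2} = 3481$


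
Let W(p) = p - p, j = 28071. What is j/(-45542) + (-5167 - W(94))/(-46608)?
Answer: -536508827/1061310768 ≈ -0.50552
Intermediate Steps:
W(p) = 0
j/(-45542) + (-5167 - W(94))/(-46608) = 28071/(-45542) + (-5167 - 1*0)/(-46608) = 28071*(-1/45542) + (-5167 + 0)*(-1/46608) = -28071/45542 - 5167*(-1/46608) = -28071/45542 + 5167/46608 = -536508827/1061310768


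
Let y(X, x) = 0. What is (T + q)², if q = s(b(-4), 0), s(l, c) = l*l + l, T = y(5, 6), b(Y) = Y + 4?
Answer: 0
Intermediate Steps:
b(Y) = 4 + Y
T = 0
s(l, c) = l + l² (s(l, c) = l² + l = l + l²)
q = 0 (q = (4 - 4)*(1 + (4 - 4)) = 0*(1 + 0) = 0*1 = 0)
(T + q)² = (0 + 0)² = 0² = 0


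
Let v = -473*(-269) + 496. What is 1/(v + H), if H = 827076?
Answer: 1/954809 ≈ 1.0473e-6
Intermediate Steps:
v = 127733 (v = 127237 + 496 = 127733)
1/(v + H) = 1/(127733 + 827076) = 1/954809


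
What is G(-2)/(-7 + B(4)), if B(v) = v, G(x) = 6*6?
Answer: -12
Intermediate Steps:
G(x) = 36
G(-2)/(-7 + B(4)) = 36/(-7 + 4) = 36/(-3) = -⅓*36 = -12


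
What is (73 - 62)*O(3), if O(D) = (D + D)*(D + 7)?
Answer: 660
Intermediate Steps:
O(D) = 2*D*(7 + D) (O(D) = (2*D)*(7 + D) = 2*D*(7 + D))
(73 - 62)*O(3) = (73 - 62)*(2*3*(7 + 3)) = 11*(2*3*10) = 11*60 = 660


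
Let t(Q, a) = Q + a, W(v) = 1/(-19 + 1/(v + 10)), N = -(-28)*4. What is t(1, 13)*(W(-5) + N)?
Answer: 73661/47 ≈ 1567.3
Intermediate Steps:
N = 112 (N = -1*(-112) = 112)
W(v) = 1/(-19 + 1/(10 + v))
t(1, 13)*(W(-5) + N) = (1 + 13)*((-10 - 1*(-5))/(189 + 19*(-5)) + 112) = 14*((-10 + 5)/(189 - 95) + 112) = 14*(-5/94 + 112) = 14*(10523/94) = 73661/47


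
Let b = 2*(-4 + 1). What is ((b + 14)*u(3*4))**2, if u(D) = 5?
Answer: 1600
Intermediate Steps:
b = -6 (b = 2*(-3) = -6)
((b + 14)*u(3*4))**2 = ((-6 + 14)*5)**2 = (8*5)**2 = 40**2 = 1600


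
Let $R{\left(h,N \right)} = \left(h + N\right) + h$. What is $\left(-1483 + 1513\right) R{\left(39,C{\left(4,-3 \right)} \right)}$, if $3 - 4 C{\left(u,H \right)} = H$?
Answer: $2385$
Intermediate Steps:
$C{\left(u,H \right)} = \frac{3}{4} - \frac{H}{4}$
$R{\left(h,N \right)} = N + 2 h$ ($R{\left(h,N \right)} = \left(N + h\right) + h = N + 2 h$)
$\left(-1483 + 1513\right) R{\left(39,C{\left(4,-3 \right)} \right)} = \left(-1483 + 1513\right) \left(\left(\frac{3}{4} - - \frac{3}{4}\right) + 2 \cdot 39\right) = 30 \left(\left(\frac{3}{4} + \frac{3}{4}\right) + 78\right) = 30 \left(\frac{3}{2} + 78\right) = 30 \cdot \frac{159}{2} = 2385$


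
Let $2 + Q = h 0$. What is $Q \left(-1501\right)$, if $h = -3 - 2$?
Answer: $3002$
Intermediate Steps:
$h = -5$ ($h = -3 - 2 = -5$)
$Q = -2$ ($Q = -2 - 0 = -2 + 0 = -2$)
$Q \left(-1501\right) = \left(-2\right) \left(-1501\right) = 3002$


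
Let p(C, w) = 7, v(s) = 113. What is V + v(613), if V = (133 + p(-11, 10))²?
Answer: 19713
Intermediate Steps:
V = 19600 (V = (133 + 7)² = 140² = 19600)
V + v(613) = 19600 + 113 = 19713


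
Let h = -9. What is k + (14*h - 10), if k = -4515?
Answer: -4651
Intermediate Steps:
k + (14*h - 10) = -4515 + (14*(-9) - 10) = -4515 + (-126 - 10) = -4515 - 136 = -4651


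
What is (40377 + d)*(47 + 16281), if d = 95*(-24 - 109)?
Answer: 452971376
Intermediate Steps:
d = -12635 (d = 95*(-133) = -12635)
(40377 + d)*(47 + 16281) = (40377 - 12635)*(47 + 16281) = 27742*16328 = 452971376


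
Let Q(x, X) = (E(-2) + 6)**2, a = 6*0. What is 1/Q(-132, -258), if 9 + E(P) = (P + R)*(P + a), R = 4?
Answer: 1/49 ≈ 0.020408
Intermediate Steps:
a = 0
E(P) = -9 + P*(4 + P) (E(P) = -9 + (P + 4)*(P + 0) = -9 + (4 + P)*P = -9 + P*(4 + P))
Q(x, X) = 49 (Q(x, X) = ((-9 + (-2)**2 + 4*(-2)) + 6)**2 = ((-9 + 4 - 8) + 6)**2 = (-13 + 6)**2 = (-7)**2 = 49)
1/Q(-132, -258) = 1/49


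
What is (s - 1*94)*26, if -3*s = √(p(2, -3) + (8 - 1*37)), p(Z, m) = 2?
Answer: -2444 - 26*I*√3 ≈ -2444.0 - 45.033*I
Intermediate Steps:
s = -I*√3 (s = -√(2 + (8 - 1*37))/3 = -√(2 + (8 - 37))/3 = -√(2 - 29)/3 = -I*√3 ≈ -1.732*I)
(s - 1*94)*26 = (-I*√3 - 1*94)*26 = (-I*√3 - 94)*26 = (-94 - I*√3)*26 = -2444 - 26*I*√3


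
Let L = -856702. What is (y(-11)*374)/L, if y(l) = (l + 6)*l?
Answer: -935/38941 ≈ -0.024011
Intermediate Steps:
y(l) = l*(6 + l) (y(l) = (6 + l)*l = l*(6 + l))
(y(-11)*374)/L = (-11*(6 - 11)*374)/(-856702) = (-11*(-5)*374)*(-1/856702) = (55*374)*(-1/856702) = 20570*(-1/856702) = -935/38941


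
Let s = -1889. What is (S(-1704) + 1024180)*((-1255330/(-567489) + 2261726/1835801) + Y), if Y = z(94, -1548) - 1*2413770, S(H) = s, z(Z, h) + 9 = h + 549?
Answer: -2571782153872207447039118/1041796873689 ≈ -2.4686e+12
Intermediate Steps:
z(Z, h) = 540 + h (z(Z, h) = -9 + (h + 549) = -9 + (549 + h) = 540 + h)
S(H) = -1889
Y = -2414778 (Y = (540 - 1548) - 1*2413770 = -1008 - 2413770 = -2414778)
(S(-1704) + 1024180)*((-1255330/(-567489) + 2261726/1835801) + Y) = (-1889 + 1024180)*((-1255330/(-567489) + 2261726/1835801) - 2414778) = 1022291*((-1255330*(-1/567489) + 2261726*(1/1835801)) - 2414778) = 1022291*((1255330/567489 + 2261726/1835801) - 2414778) = 1022291*(3588040695344/1041796873689 - 2414778) = 1022291*(-2515704583012280698/1041796873689) = -2571782153872207447039118/1041796873689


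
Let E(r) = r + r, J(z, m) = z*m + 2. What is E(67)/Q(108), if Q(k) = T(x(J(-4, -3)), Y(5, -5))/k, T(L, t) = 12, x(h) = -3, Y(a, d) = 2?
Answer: 1206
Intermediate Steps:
J(z, m) = 2 + m*z (J(z, m) = m*z + 2 = 2 + m*z)
Q(k) = 12/k
E(r) = 2*r
E(67)/Q(108) = (2*67)/((12/108)) = 134/((12*(1/108))) = 134/(1/9) = 134*9 = 1206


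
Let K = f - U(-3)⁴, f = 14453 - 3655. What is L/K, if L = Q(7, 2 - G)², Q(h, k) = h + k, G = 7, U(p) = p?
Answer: 4/10717 ≈ 0.00037324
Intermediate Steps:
f = 10798
L = 4 (L = (7 + (2 - 1*7))² = (7 + (2 - 7))² = (7 - 5)² = 2² = 4)
K = 10717 (K = 10798 - 1*(-3)⁴ = 10798 - 1*81 = 10798 - 81 = 10717)
L/K = 4/10717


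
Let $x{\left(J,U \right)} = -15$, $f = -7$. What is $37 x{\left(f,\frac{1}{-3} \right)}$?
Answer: $-555$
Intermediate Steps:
$37 x{\left(f,\frac{1}{-3} \right)} = 37 \left(-15\right) = -555$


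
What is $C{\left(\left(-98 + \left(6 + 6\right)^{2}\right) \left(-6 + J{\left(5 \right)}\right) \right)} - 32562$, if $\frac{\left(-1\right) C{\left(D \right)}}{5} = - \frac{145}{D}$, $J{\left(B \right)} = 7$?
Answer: $- \frac{1497127}{46} \approx -32546.0$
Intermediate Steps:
$C{\left(D \right)} = \frac{725}{D}$ ($C{\left(D \right)} = - 5 \left(- \frac{145}{D}\right) = \frac{725}{D}$)
$C{\left(\left(-98 + \left(6 + 6\right)^{2}\right) \left(-6 + J{\left(5 \right)}\right) \right)} - 32562 = \frac{725}{\left(-98 + \left(6 + 6\right)^{2}\right) \left(-6 + 7\right)} - 32562 = \frac{725}{\left(-98 + 12^{2}\right) 1} - 32562 = \frac{725}{\left(-98 + 144\right) 1} - 32562 = \frac{725}{46 \cdot 1} - 32562 = \frac{725}{46} - 32562 = - \frac{1497127}{46}$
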